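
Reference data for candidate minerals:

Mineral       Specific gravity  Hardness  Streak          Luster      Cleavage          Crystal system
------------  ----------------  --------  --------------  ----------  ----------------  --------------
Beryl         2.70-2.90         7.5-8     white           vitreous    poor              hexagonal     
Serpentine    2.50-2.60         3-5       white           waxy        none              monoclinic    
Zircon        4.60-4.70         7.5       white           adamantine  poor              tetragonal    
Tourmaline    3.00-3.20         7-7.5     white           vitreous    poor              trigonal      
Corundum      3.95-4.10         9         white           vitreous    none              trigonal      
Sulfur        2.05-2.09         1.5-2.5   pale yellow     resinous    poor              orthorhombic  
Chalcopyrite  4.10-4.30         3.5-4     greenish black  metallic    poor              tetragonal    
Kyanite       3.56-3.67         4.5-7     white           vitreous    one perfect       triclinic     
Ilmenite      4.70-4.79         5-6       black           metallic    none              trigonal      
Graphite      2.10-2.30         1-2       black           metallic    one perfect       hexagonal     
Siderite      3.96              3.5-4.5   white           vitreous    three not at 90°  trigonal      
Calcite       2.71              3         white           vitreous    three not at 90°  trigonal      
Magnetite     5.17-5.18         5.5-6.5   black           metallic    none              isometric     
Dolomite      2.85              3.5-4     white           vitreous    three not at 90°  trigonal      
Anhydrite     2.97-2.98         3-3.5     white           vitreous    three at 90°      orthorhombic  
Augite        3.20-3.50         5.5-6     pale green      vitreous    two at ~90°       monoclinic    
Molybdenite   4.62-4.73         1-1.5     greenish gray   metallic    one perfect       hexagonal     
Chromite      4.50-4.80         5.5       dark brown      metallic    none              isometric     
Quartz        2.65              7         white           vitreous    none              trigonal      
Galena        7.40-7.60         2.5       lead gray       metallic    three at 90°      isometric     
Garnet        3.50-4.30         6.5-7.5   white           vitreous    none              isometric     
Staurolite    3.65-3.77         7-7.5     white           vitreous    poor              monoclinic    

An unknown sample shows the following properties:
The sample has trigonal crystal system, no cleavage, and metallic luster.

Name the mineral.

Trigonal crystal system: leaves Tourmaline, Corundum, Ilmenite, Siderite, Calcite, Dolomite, Quartz.
No cleavage: narrows the field to Corundum, Ilmenite, Quartz.
Metallic luster: narrows the field to Ilmenite.
Only Ilmenite satisfies all observations.

Ilmenite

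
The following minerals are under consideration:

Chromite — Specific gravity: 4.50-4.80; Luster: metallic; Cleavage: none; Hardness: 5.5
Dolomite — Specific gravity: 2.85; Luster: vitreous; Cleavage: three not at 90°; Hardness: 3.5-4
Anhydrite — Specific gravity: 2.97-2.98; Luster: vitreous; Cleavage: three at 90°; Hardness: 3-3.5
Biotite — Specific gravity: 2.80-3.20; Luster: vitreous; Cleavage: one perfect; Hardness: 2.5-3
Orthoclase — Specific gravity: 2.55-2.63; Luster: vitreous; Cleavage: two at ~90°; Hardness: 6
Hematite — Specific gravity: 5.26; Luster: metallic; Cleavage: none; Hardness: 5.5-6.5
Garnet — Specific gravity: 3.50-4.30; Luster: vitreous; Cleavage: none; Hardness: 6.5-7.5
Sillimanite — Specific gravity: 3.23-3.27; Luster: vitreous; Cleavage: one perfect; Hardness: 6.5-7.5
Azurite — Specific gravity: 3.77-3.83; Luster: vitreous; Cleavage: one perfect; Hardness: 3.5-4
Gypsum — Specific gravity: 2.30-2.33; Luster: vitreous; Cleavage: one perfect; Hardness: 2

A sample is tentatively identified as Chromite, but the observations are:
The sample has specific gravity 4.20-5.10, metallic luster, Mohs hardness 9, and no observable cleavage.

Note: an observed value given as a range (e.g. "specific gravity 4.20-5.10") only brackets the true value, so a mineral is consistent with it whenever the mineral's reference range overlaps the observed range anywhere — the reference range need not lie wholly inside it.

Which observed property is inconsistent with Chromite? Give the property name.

hardness

Specific gravity 4.20-5.10: Chromite has SG 4.50-4.80 — consistent.
Metallic luster: Chromite has metallic luster — consistent.
Mohs hardness 9: Chromite has hardness 5.5 — outside the reference range.
No observable cleavage: Chromite has cleavage none — consistent.
Everything matches except the hardness.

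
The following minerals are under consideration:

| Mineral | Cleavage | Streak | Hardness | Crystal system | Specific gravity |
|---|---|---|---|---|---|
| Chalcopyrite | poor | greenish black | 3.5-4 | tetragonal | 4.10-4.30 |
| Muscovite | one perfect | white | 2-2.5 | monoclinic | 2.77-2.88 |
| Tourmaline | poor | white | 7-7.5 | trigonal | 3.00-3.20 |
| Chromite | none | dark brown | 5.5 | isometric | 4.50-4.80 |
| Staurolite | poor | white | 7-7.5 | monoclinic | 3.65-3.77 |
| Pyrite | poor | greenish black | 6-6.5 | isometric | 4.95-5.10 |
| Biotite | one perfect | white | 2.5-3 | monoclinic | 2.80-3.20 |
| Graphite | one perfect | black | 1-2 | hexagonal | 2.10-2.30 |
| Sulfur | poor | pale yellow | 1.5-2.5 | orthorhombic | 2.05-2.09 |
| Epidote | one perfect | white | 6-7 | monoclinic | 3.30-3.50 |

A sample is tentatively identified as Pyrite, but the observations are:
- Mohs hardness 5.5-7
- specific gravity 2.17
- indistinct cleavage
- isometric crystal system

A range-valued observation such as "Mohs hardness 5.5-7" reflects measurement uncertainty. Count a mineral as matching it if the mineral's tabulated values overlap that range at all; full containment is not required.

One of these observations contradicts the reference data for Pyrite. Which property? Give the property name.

Mohs hardness 5.5-7: Pyrite has hardness 6-6.5 — matches.
Specific gravity 2.17: Pyrite has SG 4.95-5.10 — outside the reference range.
Indistinct cleavage: Pyrite has cleavage poor — matches.
Isometric crystal system: Pyrite has isometric system — matches.
Only the specific gravity is inconsistent.

specific gravity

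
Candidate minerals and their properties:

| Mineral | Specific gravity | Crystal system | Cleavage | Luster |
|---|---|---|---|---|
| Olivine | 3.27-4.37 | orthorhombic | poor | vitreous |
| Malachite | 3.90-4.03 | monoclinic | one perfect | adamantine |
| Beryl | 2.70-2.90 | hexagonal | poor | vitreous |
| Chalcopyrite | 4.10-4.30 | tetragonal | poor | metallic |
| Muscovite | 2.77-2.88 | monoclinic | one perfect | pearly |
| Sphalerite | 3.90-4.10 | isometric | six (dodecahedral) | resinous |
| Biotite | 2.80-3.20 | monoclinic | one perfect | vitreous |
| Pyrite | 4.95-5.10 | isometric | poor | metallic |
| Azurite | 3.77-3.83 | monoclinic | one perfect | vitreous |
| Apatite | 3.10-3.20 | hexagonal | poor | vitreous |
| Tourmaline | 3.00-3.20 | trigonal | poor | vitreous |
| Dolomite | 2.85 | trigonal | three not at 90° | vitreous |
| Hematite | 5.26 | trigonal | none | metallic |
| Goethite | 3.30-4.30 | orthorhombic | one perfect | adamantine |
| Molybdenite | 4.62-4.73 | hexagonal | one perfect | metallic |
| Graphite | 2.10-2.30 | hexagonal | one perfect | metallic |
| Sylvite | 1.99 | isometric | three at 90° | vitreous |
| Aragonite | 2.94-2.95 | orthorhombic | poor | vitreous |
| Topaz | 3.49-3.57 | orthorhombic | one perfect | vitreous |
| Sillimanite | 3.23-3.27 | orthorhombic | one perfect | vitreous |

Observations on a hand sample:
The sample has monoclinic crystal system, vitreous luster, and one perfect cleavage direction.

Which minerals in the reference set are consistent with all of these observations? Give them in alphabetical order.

Azurite, Biotite

Monoclinic crystal system: narrows the field to Malachite, Muscovite, Biotite, Azurite.
Vitreous luster excludes Malachite, Muscovite.
One perfect cleavage direction: no further eliminations.
The minerals that satisfy all observations are Azurite, Biotite.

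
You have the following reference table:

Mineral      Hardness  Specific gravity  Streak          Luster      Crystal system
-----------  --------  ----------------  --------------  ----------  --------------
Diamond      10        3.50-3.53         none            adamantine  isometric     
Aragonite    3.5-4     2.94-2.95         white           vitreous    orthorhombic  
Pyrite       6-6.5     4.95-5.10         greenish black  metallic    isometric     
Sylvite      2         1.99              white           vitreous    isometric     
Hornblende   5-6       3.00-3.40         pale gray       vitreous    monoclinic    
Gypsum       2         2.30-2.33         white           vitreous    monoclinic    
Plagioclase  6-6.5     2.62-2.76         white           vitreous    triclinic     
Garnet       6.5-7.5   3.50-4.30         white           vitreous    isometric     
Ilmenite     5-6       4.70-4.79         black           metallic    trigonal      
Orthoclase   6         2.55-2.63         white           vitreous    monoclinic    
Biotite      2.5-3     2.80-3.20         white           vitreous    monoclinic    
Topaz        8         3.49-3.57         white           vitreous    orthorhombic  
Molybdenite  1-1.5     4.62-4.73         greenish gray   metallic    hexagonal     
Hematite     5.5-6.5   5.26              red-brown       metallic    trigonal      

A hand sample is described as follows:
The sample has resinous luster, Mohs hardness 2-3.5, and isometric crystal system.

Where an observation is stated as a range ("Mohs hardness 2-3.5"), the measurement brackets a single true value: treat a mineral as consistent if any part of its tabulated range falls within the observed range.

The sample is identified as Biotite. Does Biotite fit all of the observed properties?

Resinous luster — Biotite has vitreous luster; which does not match.
Mohs hardness 2-3.5 — matches Biotite (hardness 2.5-3).
Isometric crystal system — Biotite has monoclinic system; which does not match.
2 of the observed properties are inconsistent with Biotite.

No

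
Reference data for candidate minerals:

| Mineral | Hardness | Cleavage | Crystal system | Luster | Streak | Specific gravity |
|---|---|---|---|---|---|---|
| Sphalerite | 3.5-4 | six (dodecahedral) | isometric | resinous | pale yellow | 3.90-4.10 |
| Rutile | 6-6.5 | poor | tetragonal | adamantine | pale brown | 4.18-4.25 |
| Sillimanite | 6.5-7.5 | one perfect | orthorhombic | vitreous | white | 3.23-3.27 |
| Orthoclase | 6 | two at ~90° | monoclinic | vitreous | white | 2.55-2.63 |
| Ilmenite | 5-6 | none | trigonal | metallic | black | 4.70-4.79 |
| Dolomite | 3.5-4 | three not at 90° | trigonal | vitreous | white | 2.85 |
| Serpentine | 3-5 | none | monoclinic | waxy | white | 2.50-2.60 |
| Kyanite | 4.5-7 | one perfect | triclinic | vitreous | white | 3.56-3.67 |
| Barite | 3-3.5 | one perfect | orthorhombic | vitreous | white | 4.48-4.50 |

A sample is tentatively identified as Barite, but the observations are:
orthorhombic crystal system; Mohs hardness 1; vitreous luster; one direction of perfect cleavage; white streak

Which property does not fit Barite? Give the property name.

hardness

Orthorhombic crystal system: Barite has orthorhombic system — agrees.
Mohs hardness 1: Barite has hardness 3-3.5 — does not match.
Vitreous luster: Barite has vitreous luster — agrees.
One direction of perfect cleavage: Barite has cleavage one perfect — agrees.
White streak: Barite has white streak — agrees.
The hardness is the one property that does not fit.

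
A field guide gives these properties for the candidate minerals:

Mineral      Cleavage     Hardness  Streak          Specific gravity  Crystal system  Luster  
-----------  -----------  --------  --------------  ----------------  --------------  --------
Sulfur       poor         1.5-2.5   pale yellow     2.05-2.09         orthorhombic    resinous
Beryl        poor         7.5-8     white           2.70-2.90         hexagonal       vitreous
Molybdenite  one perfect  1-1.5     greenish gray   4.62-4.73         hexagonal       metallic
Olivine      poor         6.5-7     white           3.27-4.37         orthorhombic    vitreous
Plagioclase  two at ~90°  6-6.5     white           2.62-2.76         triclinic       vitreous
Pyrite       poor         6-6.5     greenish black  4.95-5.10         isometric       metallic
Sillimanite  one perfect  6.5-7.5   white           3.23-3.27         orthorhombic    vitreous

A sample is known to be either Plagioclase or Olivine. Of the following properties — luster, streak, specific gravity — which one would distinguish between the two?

Luster: both vitreous — shared.
Streak: both white — shared.
Specific gravity: Plagioclase 2.62-2.76, Olivine 3.27-4.37 — different.
Specific gravity is the diagnostic property here.

specific gravity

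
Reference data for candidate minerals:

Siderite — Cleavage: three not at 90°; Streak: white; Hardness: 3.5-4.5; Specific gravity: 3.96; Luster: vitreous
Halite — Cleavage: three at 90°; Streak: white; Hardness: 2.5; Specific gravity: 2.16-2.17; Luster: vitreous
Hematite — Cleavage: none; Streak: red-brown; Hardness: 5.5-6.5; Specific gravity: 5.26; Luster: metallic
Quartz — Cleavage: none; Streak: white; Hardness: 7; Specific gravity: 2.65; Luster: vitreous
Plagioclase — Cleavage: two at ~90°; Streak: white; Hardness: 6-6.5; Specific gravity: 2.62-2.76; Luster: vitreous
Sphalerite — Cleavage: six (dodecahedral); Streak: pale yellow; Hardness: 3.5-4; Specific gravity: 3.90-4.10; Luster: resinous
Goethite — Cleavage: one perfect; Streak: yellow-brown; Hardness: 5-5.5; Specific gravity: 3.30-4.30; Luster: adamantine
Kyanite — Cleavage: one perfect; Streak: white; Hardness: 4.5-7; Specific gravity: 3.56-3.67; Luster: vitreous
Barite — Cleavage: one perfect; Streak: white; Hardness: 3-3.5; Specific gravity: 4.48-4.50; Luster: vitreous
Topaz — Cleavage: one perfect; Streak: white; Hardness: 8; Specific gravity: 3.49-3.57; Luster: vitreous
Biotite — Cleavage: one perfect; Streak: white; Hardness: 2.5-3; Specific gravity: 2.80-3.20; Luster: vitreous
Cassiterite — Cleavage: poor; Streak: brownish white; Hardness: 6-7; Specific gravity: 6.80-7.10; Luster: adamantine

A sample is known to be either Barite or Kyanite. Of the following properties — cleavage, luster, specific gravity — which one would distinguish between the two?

Cleavage: both one perfect — no difference.
Luster: both vitreous — no difference.
Specific gravity: Barite 4.48-4.50, Kyanite 3.56-3.67 — different.
Specific gravity is the diagnostic property here.

specific gravity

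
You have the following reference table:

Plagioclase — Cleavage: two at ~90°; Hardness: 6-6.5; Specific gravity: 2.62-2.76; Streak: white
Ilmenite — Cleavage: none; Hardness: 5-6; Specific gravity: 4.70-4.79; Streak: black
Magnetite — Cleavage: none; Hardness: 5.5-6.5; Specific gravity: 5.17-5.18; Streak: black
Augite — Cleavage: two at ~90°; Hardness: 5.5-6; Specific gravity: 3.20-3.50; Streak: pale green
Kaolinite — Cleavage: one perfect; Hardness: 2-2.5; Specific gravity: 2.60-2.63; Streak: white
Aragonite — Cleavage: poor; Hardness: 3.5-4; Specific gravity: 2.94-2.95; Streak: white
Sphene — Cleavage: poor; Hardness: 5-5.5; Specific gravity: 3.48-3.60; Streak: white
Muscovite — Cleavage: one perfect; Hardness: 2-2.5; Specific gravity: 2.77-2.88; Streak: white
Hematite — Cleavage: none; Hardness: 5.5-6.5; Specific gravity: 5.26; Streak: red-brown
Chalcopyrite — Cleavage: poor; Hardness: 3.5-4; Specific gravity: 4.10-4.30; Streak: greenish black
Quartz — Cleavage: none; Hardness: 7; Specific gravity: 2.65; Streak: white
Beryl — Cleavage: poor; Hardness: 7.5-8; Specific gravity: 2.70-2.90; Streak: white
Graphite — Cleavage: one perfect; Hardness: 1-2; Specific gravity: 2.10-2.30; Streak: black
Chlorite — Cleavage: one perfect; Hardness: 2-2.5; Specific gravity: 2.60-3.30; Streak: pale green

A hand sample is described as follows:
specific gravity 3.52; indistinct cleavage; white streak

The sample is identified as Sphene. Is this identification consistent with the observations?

Specific gravity 3.52 — matches Sphene (SG 3.48-3.60).
Indistinct cleavage — matches Sphene (cleavage poor).
White streak — matches Sphene (white streak).
All observations are consistent with the tabulated values for Sphene.

Consistent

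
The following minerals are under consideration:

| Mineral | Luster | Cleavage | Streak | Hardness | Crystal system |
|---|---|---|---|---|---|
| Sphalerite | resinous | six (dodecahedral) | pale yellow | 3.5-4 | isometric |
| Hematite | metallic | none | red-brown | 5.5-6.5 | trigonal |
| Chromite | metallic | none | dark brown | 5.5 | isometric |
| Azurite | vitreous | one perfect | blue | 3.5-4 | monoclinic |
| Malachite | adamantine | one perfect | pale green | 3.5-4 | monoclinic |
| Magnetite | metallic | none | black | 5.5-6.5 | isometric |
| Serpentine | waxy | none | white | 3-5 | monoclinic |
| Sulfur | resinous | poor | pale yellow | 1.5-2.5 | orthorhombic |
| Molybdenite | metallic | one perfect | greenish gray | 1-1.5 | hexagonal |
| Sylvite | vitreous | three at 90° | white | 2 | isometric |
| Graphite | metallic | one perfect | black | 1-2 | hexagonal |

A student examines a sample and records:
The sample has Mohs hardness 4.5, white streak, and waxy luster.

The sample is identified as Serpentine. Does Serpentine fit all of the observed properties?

Mohs hardness 4.5 — matches Serpentine (hardness 3-5).
White streak — matches Serpentine (white streak).
Waxy luster — matches Serpentine (waxy luster).
Every observed property is compatible with the reference values for Serpentine.

Yes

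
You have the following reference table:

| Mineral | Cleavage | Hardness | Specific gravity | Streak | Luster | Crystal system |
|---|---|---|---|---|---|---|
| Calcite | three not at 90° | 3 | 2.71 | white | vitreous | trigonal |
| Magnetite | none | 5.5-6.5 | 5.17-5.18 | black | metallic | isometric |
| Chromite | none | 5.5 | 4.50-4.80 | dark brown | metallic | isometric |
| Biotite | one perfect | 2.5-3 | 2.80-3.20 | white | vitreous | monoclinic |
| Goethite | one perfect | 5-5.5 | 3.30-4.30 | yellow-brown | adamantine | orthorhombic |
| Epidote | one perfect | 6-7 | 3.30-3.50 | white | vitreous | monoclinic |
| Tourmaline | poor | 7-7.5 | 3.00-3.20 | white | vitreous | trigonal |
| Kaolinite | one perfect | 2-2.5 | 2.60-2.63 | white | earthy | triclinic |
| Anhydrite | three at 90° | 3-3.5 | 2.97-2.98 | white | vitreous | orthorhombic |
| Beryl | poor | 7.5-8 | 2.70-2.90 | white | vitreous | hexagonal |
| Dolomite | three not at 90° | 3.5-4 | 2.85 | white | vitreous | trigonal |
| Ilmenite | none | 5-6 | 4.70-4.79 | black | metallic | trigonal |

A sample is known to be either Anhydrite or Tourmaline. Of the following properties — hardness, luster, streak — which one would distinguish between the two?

Hardness: Anhydrite 3-3.5, Tourmaline 7-7.5 — different.
Luster: both vitreous — shared.
Streak: both white — shared.
Hardness is the diagnostic property here.

hardness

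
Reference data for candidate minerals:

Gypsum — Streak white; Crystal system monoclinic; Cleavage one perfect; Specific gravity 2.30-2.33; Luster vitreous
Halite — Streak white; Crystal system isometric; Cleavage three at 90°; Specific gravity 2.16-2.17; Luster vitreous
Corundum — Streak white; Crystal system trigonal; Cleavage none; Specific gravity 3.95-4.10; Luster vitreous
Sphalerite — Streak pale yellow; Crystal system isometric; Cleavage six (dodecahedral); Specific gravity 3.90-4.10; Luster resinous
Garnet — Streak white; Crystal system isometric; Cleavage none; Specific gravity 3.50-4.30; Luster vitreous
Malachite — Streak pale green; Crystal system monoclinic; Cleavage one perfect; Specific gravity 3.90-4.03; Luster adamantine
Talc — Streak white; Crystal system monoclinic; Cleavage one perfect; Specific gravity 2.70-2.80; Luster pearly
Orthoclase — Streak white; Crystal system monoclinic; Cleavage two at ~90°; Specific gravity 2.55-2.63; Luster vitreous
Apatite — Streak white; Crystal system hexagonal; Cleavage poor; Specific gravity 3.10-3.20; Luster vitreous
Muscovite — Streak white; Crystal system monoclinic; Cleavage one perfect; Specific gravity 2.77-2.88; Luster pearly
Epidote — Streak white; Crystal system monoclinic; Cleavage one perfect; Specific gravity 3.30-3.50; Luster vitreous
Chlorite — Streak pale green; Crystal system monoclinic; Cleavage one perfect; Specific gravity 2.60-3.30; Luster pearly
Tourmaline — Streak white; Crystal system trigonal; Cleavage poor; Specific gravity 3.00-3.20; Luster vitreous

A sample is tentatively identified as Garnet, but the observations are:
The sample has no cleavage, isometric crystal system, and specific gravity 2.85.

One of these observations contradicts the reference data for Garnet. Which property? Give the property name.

specific gravity

No cleavage: Garnet has cleavage none — matches.
Isometric crystal system: Garnet has isometric system — matches.
Specific gravity 2.85: Garnet has SG 3.50-4.30 — inconsistent.
Everything matches except the specific gravity.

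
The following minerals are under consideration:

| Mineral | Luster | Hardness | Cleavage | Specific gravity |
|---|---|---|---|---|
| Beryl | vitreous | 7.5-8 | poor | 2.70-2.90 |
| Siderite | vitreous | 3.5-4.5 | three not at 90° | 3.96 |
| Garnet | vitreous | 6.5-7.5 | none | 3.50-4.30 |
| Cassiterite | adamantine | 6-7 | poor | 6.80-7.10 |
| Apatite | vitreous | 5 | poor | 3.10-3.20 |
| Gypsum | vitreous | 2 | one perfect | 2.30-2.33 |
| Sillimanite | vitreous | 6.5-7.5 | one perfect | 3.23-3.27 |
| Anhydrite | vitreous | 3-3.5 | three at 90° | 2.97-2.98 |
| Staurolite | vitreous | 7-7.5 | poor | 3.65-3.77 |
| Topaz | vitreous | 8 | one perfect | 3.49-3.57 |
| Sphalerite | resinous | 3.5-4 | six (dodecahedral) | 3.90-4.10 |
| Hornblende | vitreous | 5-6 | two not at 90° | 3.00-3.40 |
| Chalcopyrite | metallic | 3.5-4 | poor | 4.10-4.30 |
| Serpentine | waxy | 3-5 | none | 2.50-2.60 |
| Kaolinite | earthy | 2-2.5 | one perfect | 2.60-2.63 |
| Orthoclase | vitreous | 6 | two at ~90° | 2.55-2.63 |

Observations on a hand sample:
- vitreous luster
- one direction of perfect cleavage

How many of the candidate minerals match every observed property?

3

Vitreous luster is inconsistent with Cassiterite, Sphalerite, Chalcopyrite, Serpentine, Kaolinite.
One direction of perfect cleavage: Gypsum, Sillimanite, Topaz remain.
The minerals that satisfy all observations are Gypsum, Sillimanite, Topaz.
That is 3 minerals.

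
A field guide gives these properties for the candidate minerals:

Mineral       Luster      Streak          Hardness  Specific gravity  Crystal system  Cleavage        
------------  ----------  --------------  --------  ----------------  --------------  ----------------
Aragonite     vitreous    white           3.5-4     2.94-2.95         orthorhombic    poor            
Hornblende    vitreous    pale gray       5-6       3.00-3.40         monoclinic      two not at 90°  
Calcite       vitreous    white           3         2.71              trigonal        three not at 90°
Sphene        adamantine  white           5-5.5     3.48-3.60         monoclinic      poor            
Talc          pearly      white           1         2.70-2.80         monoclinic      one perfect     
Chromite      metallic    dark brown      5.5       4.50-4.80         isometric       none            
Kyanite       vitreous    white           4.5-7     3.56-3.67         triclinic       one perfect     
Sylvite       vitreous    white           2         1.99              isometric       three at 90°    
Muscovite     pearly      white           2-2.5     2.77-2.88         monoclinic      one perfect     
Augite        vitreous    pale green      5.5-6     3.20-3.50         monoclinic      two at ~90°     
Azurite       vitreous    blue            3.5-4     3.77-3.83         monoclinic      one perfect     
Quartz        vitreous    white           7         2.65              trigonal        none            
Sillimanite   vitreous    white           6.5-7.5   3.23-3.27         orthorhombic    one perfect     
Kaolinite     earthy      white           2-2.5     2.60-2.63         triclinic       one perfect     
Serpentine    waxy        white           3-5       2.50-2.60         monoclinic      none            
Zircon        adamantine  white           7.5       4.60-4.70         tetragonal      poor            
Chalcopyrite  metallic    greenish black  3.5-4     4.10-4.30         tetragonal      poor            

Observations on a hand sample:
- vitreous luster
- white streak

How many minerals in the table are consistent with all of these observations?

6

Vitreous luster — only Aragonite, Hornblende, Calcite, Kyanite, Sylvite, Augite, Azurite, Quartz, Sillimanite remain.
White streak rules out Hornblende, Augite, Azurite.
The minerals that satisfy all observations are Aragonite, Calcite, Kyanite, Quartz, Sillimanite, Sylvite.
That is 6 minerals.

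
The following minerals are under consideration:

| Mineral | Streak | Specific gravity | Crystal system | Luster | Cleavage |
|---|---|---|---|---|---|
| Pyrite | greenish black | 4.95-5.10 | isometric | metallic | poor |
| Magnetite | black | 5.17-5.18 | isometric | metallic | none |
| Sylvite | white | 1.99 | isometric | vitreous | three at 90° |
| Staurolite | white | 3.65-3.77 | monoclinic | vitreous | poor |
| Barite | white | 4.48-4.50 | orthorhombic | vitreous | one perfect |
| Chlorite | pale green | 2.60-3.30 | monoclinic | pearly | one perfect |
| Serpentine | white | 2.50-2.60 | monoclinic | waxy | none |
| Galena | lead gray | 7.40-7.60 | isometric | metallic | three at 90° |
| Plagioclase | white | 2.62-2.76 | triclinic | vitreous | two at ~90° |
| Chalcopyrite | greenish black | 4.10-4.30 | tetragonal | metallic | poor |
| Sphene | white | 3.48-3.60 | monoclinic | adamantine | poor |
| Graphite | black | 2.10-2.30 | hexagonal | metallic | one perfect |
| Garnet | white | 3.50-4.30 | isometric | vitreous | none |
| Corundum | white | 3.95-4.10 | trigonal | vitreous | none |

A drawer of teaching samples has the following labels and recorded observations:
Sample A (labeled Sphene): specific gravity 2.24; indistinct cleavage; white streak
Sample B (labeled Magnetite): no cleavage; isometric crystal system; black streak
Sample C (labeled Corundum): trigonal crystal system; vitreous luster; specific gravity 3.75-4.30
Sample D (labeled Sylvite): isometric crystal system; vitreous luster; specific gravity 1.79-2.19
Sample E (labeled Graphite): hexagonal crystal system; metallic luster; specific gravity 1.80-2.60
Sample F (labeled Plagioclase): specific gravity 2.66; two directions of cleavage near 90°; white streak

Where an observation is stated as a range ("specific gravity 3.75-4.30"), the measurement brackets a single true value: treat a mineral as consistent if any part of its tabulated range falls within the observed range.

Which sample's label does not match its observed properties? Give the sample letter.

A

Sample A: Sphene has SG 3.48-3.60, but the record shows specific gravity 2.24 — this label is wrong.
Sample B: every observation is compatible with the reference values for Magnetite.
Sample C: every observation is compatible with the reference values for Corundum.
Sample D: every observation is compatible with the reference values for Sylvite.
Sample E: every observation is compatible with the reference values for Graphite.
Sample F: every observation is compatible with the reference values for Plagioclase.
Only sample A is inconsistent with its label.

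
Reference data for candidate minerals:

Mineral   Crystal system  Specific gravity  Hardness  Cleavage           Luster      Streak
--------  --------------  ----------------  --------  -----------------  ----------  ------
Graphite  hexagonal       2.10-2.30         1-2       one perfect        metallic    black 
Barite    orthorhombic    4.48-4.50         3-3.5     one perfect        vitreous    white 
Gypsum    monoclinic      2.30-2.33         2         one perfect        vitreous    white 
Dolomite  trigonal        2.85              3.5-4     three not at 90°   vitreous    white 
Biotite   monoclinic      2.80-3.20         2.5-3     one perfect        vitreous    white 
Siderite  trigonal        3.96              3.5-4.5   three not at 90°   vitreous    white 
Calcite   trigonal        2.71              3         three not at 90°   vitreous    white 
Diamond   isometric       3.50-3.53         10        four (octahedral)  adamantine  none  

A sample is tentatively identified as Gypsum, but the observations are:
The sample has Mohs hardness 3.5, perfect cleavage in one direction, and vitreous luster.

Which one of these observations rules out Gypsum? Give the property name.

hardness

Mohs hardness 3.5: Gypsum has hardness 2 — does not match.
Perfect cleavage in one direction: Gypsum has cleavage one perfect — consistent.
Vitreous luster: Gypsum has vitreous luster — consistent.
The hardness is the one property that does not fit.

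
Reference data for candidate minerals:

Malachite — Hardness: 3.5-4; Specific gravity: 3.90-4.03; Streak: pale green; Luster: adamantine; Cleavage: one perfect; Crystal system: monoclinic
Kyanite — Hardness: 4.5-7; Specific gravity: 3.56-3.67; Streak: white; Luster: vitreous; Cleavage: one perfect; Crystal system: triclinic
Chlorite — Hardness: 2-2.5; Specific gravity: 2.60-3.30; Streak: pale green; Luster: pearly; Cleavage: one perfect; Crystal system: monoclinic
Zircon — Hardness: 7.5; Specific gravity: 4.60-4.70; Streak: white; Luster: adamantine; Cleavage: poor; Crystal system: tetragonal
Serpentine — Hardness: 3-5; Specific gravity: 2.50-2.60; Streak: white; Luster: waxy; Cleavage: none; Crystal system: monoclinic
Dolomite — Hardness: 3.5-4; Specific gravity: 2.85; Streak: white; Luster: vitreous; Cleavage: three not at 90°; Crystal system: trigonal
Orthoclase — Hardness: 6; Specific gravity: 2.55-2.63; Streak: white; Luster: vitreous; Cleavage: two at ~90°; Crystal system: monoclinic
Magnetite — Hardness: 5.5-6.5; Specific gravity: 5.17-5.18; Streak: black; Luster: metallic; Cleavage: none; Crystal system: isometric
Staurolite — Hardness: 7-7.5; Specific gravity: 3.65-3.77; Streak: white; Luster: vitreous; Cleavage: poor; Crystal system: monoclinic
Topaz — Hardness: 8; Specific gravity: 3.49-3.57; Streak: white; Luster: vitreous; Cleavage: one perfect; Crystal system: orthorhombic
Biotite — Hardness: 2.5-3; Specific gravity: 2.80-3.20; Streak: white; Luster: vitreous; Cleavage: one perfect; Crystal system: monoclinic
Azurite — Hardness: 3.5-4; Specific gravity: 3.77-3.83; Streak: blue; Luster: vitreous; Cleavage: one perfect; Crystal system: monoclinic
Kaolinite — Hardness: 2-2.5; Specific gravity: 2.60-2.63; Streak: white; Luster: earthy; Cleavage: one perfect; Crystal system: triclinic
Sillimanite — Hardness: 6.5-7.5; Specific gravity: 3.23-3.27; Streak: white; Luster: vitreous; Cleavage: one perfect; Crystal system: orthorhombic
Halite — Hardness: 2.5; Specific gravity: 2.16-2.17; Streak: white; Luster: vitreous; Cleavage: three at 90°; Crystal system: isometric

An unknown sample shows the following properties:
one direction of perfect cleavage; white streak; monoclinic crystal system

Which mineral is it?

One direction of perfect cleavage: Malachite, Kyanite, Chlorite, Topaz, Biotite, Azurite, Kaolinite, Sillimanite remain.
White streak eliminates Malachite, Chlorite, Azurite.
Monoclinic crystal system: only Biotite remains.
Biotite is the sole remaining match.

Biotite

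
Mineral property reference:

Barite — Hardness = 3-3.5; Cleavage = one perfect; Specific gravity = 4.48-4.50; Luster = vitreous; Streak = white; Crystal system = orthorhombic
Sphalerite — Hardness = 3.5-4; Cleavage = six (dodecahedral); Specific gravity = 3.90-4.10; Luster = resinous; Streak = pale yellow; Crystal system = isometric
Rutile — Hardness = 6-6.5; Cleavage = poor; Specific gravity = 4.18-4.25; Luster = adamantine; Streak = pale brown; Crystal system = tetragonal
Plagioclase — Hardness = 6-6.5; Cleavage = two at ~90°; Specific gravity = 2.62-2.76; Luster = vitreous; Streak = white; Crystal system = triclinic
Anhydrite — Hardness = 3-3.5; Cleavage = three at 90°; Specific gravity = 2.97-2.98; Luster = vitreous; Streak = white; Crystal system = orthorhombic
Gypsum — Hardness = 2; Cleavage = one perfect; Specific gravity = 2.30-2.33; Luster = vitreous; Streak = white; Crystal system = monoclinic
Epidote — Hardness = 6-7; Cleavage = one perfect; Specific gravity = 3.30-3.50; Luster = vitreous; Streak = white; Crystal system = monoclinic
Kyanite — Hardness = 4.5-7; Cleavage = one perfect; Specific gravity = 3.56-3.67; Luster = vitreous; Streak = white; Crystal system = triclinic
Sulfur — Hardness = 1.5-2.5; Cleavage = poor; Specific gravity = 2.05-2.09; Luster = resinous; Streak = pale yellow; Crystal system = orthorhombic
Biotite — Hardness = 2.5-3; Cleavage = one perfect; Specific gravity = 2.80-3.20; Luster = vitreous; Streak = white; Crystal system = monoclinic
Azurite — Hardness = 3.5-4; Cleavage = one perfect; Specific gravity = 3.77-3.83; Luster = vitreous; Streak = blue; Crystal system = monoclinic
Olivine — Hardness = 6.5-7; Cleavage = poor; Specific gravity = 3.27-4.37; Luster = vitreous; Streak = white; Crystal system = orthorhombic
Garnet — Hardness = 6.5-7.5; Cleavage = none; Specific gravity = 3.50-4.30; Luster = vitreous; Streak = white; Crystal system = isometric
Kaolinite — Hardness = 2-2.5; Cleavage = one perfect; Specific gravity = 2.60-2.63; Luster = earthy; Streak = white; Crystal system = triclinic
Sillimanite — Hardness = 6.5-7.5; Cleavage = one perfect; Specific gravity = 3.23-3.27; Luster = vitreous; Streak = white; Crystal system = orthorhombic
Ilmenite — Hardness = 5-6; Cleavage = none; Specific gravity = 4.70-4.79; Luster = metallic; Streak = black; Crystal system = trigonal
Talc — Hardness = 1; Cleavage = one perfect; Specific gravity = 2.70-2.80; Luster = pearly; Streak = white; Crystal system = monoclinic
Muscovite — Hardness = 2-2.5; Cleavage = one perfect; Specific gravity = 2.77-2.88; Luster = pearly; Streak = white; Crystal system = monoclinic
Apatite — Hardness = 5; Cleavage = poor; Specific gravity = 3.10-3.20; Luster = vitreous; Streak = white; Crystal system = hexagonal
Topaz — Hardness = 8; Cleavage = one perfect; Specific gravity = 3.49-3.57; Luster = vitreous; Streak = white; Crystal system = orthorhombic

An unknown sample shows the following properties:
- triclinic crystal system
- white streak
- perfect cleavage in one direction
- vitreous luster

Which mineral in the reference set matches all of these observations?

Triclinic crystal system: leaves Plagioclase, Kyanite, Kaolinite.
White streak: every remaining candidate is consistent.
Perfect cleavage in one direction is inconsistent with Plagioclase.
Vitreous luster is inconsistent with Kaolinite.
Kyanite is the sole remaining match.

Kyanite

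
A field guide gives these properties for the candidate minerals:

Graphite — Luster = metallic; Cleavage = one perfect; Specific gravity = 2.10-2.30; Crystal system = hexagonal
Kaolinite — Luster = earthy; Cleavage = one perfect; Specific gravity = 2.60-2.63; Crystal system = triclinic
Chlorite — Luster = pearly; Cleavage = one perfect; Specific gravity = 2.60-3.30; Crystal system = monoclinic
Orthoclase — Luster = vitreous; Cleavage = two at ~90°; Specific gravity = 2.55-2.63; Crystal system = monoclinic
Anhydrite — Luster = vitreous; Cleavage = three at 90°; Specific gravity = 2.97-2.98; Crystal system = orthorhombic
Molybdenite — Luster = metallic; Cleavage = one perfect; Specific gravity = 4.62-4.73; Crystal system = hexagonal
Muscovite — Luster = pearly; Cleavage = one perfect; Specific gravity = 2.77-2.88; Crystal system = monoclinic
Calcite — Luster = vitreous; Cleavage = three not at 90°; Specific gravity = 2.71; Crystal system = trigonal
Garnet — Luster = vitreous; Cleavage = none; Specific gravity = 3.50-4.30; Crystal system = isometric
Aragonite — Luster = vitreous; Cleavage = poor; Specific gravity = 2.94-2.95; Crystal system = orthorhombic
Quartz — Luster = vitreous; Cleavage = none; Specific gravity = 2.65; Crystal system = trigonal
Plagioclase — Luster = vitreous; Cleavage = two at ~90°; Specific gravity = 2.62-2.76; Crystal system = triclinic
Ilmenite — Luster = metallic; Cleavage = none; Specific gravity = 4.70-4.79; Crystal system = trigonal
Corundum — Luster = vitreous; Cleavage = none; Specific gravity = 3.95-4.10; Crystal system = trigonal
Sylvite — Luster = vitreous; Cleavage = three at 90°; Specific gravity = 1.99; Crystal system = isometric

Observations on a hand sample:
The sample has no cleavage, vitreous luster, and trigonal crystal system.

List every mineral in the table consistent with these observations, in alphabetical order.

Corundum, Quartz

No cleavage — leaves Garnet, Quartz, Ilmenite, Corundum.
Vitreous luster is inconsistent with Ilmenite.
Trigonal crystal system rules out Garnet.
The minerals that satisfy all observations are Corundum, Quartz.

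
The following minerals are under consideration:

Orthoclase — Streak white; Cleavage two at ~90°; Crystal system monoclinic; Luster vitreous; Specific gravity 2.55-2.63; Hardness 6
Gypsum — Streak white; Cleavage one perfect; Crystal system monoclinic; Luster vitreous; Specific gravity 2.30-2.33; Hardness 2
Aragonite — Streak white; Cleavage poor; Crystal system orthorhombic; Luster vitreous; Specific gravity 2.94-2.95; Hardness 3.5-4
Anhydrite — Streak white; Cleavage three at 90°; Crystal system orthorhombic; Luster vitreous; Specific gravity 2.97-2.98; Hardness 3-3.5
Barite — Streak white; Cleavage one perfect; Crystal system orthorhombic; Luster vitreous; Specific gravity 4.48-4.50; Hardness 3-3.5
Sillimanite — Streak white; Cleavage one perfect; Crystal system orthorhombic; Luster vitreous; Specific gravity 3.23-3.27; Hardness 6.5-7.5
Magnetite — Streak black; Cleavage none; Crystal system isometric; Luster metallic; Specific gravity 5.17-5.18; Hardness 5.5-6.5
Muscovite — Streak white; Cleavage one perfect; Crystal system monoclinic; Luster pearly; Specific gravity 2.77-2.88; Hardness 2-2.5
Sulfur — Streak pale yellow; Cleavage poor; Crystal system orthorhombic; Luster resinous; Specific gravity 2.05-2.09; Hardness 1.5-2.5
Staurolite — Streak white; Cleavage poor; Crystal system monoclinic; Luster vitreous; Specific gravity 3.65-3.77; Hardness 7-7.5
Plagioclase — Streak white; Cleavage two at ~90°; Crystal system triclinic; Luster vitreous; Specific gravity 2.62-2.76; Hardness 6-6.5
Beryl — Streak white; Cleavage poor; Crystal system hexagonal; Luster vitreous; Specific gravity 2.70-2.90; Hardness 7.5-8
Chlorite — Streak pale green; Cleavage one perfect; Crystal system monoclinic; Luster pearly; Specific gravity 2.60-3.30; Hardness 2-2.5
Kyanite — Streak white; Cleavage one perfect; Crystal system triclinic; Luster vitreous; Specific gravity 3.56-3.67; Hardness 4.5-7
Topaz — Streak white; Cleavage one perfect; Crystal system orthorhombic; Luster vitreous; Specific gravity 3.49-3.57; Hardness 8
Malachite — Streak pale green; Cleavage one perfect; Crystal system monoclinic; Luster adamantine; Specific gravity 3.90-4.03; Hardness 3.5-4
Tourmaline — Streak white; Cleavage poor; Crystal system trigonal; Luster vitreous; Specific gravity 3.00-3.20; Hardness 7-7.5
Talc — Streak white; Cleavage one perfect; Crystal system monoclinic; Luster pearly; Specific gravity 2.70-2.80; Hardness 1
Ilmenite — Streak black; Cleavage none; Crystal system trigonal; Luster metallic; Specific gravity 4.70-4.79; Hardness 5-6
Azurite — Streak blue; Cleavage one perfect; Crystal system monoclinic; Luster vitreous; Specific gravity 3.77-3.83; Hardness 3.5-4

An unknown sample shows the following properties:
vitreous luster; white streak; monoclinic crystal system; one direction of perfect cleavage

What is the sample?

Gypsum

Vitreous luster — only Orthoclase, Gypsum, Aragonite, Anhydrite, Barite, Sillimanite, Staurolite, Plagioclase, Beryl, Kyanite, Topaz, Tourmaline, Azurite remain.
White streak is inconsistent with Azurite.
Monoclinic crystal system — only Orthoclase, Gypsum, Staurolite remain.
One direction of perfect cleavage — Gypsum remains.
Gypsum is the sole remaining match.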